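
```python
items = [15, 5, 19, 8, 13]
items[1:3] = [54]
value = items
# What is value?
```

Trace:
`items = [15, 5, 19, 8, 13]` → items = [15, 5, 19, 8, 13]
`items[1:3] = [54]` → items = [15, 54, 8, 13]
`value = items` → value = [15, 54, 8, 13]
So value = [15, 54, 8, 13]

Answer: [15, 54, 8, 13]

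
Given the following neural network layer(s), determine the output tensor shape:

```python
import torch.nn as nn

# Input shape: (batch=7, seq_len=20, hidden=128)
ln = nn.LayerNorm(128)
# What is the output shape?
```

Input: (7, 20, 128) -> Output: (7, 20, 128)

Answer: (7, 20, 128)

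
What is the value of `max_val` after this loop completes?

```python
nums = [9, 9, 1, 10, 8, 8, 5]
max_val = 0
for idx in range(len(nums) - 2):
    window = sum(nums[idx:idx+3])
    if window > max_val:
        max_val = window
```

Max sum of 3-element window in [9, 9, 1, 10, 8, 8, 5]
`max_val` takes the values: 0 → 19 → 20 → 26

Answer: 26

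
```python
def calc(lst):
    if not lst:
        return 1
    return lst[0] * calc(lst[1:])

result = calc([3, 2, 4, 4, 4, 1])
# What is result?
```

Product over [3, 2, 4, 4, 4, 1] = 3 * 2 * 4 * 4 * 4 * 1 = 384

Answer: 384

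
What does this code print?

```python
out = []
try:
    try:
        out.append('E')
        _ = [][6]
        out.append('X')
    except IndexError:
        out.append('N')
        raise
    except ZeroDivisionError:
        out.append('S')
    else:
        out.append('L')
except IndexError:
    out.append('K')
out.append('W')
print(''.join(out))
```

Execution trace: 'E' (inner try body) → 'N' (inner except IndexError) → 'K' (outer except IndexError) → 'W' (after the try/except). Output: ENKW

Answer: ENKW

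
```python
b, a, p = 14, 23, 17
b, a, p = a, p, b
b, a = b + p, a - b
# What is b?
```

Trace:
`b, a, p = 14, 23, 17` → b = 14; a = 23; p = 17
`b, a, p = a, p, b` → b = 23; a = 17; p = 14
`b, a = b + p, a - b` → b = 37; a = -6
So b = 37

Answer: 37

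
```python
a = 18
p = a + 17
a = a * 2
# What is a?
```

Trace:
`a = 18` → a = 18
`p = a + 17` → p = 35
`a = a * 2` → a = 36
So a = 36

Answer: 36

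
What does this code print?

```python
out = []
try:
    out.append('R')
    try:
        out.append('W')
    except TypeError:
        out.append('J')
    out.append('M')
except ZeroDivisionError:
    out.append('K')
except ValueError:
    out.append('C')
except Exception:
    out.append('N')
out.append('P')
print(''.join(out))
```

Execution trace: 'R' (try body) → 'W' (inner try body, no exception) → 'M' (try body, no exception) → 'P' (after the try/except). Output: RWMP

Answer: RWMP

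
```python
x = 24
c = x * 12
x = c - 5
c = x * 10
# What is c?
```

Trace:
`x = 24` → x = 24
`c = x * 12` → c = 288
`x = c - 5` → x = 283
`c = x * 10` → c = 2830
So c = 2830

Answer: 2830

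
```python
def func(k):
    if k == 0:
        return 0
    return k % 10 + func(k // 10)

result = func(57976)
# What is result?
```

Sum of digits of 57976: 6 + 7 + 9 + 7 + 5 = 34

Answer: 34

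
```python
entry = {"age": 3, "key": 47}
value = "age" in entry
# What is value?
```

Trace:
`entry = {"age": 3, "key": 47}` → entry = {'age': 3, 'key': 47}
`value = "age" in entry` → value = True
So value = True

Answer: True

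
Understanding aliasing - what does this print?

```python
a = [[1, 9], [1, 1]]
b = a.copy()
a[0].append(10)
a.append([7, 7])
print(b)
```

Key concept: shallow copy with nested lists.
Step by step:
`a = [[1, 9], [1, 1]]` → a = [[1, 9], [1, 1]]
`b = a.copy()` → b = [[1, 9], [1, 1]]
`a[0].append(10)` → a = [[1, 9, 10], [1, 1]]; b = [[1, 9, 10], [1, 1]]
`a.append([7, 7])` → a = [[1, 9, 10], [1, 1], [7, 7]]
`print(b)` → prints [[1, 9, 10], [1, 1]]

Answer: [[1, 9, 10], [1, 1]]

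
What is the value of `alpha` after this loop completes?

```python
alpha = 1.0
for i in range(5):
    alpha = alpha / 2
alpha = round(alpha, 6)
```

Halving LR 5 times: 1 / 2^5
`alpha` takes the values: 1.0 → 0.5 → 0.25 → 0.125 → 0.0625 → 0.03125

Answer: 0.03125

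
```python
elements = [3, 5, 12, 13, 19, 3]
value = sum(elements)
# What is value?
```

Trace:
`elements = [3, 5, 12, 13, 19, 3]` → elements = [3, 5, 12, 13, 19, 3]
`value = sum(elements)` → value = 55
So value = 55

Answer: 55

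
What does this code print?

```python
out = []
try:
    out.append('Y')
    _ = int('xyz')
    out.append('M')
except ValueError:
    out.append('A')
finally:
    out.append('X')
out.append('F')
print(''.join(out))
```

Execution trace: 'Y' (try body) → 'A' (except ValueError) → 'X' (finally) → 'F' (after the try/except). Output: YAXF

Answer: YAXF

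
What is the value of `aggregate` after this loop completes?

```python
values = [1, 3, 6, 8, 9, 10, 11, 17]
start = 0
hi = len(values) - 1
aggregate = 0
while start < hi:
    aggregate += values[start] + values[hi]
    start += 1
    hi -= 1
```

Sum of pairs from ends
`aggregate` takes the values: 0 → 18 → 32 → 48 → 65

Answer: 65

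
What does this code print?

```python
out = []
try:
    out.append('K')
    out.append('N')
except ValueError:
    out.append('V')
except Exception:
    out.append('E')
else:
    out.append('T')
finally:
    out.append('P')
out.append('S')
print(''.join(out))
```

Execution trace: 'K' (try body) → 'N' (try body, no exception) → 'T' (else) → 'P' (finally) → 'S' (after the try/except). Output: KNTPS

Answer: KNTPS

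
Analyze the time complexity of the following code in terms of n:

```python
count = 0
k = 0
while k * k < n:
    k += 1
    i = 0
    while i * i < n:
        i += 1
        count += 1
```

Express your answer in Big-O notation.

Each loop level contributes: √n × √n. Multiplying the contributions gives O(n).

Answer: O(n)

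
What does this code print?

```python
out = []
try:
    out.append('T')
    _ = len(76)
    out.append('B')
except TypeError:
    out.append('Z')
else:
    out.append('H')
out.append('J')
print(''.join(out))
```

Execution trace: 'T' (try body) → 'Z' (except TypeError) → 'J' (after the try/except). Output: TZJ

Answer: TZJ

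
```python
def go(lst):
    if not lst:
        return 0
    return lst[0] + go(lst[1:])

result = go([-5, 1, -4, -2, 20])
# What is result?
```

(-5) + 1 + (-4) + (-2) + 20 + 0 = 10

Answer: 10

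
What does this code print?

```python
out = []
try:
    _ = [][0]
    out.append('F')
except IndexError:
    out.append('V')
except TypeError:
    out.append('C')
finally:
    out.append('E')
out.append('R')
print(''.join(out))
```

Execution trace: 'V' (except IndexError) → 'E' (finally) → 'R' (after the try/except). Output: VER

Answer: VER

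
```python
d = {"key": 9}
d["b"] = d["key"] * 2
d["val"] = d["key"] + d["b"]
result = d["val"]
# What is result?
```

Trace:
`d = {"key": 9}` → d = {'key': 9}
`d["b"] = d["key"] * 2` → d = {'key': 9, 'b': 18}
`d["val"] = d["key"] + d["b"]` → d = {'key': 9, 'b': 18, 'val': 27}
`result = d["val"]` → result = 27
So result = 27

Answer: 27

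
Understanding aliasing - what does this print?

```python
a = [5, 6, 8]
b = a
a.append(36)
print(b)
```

Key concept: basic list aliasing.
Step by step:
`a = [5, 6, 8]` → a = [5, 6, 8]
`b = a` → b = [5, 6, 8] (same object as a)
`a.append(36)` → a = [5, 6, 8, 36] (same object as b); b = [5, 6, 8, 36] (same object as a)
`print(b)` → prints [5, 6, 8, 36]

Answer: [5, 6, 8, 36]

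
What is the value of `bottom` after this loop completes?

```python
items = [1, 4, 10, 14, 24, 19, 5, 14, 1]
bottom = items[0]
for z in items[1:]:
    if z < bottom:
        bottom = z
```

Minimum of [1, 4, 10, 14, 24, 19, 5, 14, 1]
`bottom` takes the values: 1

Answer: 1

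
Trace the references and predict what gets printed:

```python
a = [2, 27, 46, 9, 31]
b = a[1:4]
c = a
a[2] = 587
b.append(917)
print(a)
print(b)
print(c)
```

Key concept: slice vs alias.
Step by step:
`a = [2, 27, 46, 9, 31]` → a = [2, 27, 46, 9, 31]
`b = a[1:4]` → b = [27, 46, 9]
`c = a` → c = [2, 27, 46, 9, 31] (same object as a)
`a[2] = 587` → a = [2, 27, 587, 9, 31] (same object as c); c = [2, 27, 587, 9, 31] (same object as a)
`b.append(917)` → b = [27, 46, 9, 917]
`print(a)` → prints [2, 27, 587, 9, 31]
`print(b)` → prints [27, 46, 9, 917]
`print(c)` → prints [2, 27, 587, 9, 31]

Answer:
[2, 27, 587, 9, 31]
[27, 46, 9, 917]
[2, 27, 587, 9, 31]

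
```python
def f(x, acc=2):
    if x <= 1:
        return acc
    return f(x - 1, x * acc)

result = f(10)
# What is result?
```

Accumulator trace (n, acc): (10, 2) -> (9, 20) -> (8, 180) -> (7, 1440) -> (6, 10080) -> (5, 60480) -> (4, 302400) -> (3, 1209600) -> (2, 3628800) -> (1, 7257600) -> return 7257600

Answer: 7257600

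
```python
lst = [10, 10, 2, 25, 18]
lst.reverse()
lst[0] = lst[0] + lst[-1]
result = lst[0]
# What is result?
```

Trace:
`lst = [10, 10, 2, 25, 18]` → lst = [10, 10, 2, 25, 18]
`lst.reverse()` → lst = [18, 25, 2, 10, 10]
`lst[0] = lst[0] + lst[-1]` → lst = [28, 25, 2, 10, 10]
`result = lst[0]` → result = 28
So result = 28

Answer: 28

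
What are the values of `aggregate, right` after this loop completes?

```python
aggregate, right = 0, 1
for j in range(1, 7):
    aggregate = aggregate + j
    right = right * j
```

Sum and factorial of 1 to 6
`aggregate, right` takes the values: (0, 1) → (1, 1) → (3, 1) → (3, 2) → (6, 2) → (6, 6) → (10, 6) → (10, 24) → (15, 24) → (15, 120) → (21, 120) → (21, 720)

Answer: 21, 720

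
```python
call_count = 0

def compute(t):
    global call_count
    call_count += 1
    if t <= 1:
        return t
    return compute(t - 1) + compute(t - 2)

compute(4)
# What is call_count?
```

Calls(t) = 1 + Calls(t-1) + Calls(t-2); Calls(0)=Calls(1)=1. For t=4 this gives 9.

Answer: 9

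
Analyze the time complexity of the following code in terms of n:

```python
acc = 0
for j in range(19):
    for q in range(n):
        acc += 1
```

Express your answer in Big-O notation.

Each loop level contributes: 1 × n. Multiplying the contributions gives O(n).

Answer: O(n)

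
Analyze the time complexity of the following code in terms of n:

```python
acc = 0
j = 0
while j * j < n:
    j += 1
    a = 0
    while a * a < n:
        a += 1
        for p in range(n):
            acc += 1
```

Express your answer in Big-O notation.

Each loop level contributes: √n × √n × n. Multiplying the contributions gives O(n^2).

Answer: O(n^2)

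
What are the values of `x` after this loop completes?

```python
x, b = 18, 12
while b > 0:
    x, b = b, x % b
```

GCD of 18 and 12
`x` takes the values: 18 → 12 → 6

Answer: 6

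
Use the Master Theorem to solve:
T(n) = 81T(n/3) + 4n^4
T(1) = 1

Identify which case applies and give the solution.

a=81, b=3, f(n)=4n^4. log_3(81) = 4. Since c=4 = 4, Case 2 applies: T(n) = Θ(n^log_b(a) · log n) = O(n^4 log n).

Answer: O(n^4 log n) - Case 2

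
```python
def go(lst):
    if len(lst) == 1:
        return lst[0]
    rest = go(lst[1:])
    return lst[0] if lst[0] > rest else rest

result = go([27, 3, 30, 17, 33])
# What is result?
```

Recursive max over [27, 3, 30, 17, 33] = 33

Answer: 33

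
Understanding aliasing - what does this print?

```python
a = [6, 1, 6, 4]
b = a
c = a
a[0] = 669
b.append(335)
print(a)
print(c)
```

Key concept: multiple aliases.
Step by step:
`a = [6, 1, 6, 4]` → a = [6, 1, 6, 4]
`b = a` → b = [6, 1, 6, 4] (same object as a)
`c = a` → c = [6, 1, 6, 4] (same object as a, b)
`a[0] = 669` → a = [669, 1, 6, 4] (same object as b, c); b = [669, 1, 6, 4] (same object as a, c); c = [669, 1, 6, 4] (same object as a, b)
`b.append(335)` → a = [669, 1, 6, 4, 335] (same object as b, c); b = [669, 1, 6, 4, 335] (same object as a, c); c = [669, 1, 6, 4, 335] (same object as a, b)
`print(a)` → prints [669, 1, 6, 4, 335]
`print(c)` → prints [669, 1, 6, 4, 335]

Answer:
[669, 1, 6, 4, 335]
[669, 1, 6, 4, 335]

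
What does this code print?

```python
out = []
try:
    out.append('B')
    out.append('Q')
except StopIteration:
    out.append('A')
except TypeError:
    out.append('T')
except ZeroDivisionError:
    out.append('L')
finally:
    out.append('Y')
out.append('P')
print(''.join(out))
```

Execution trace: 'B' (try body) → 'Q' (try body, no exception) → 'Y' (finally) → 'P' (after the try/except). Output: BQYP

Answer: BQYP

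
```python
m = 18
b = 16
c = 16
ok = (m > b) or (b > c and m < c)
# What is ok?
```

Trace:
`m = 18` → m = 18
`b = 16` → b = 16
`c = 16` → c = 16
`ok = (m > b) or (b > c and m < c)` → ok = True
So ok = True

Answer: True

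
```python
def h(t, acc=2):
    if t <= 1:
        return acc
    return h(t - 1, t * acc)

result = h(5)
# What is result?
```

Accumulator trace (n, acc): (5, 2) -> (4, 10) -> (3, 40) -> (2, 120) -> (1, 240) -> return 240

Answer: 240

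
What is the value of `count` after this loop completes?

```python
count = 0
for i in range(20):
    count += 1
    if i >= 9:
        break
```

Loop breaks when i reaches 9, count is 10
`count` takes the values: 0 → 1 → 2 → 3 → 4 → 5 → 6 → 7 → 8 → 9 → 10

Answer: 10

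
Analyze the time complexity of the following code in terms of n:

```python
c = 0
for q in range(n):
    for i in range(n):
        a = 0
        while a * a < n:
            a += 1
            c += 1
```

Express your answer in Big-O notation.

Each loop level contributes: n × n × √n. Multiplying the contributions gives O(n^2√n).

Answer: O(n^2√n)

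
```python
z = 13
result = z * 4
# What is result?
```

Trace:
`z = 13` → z = 13
`result = z * 4` → result = 52
So result = 52

Answer: 52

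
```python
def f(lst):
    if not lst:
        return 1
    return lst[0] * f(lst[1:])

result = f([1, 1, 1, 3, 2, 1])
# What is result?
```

Product over [1, 1, 1, 3, 2, 1] = 1 * 1 * 1 * 3 * 2 * 1 = 6

Answer: 6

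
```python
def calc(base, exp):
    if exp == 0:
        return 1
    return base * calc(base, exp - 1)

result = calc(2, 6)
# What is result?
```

calc(2, 6) = 2 * 2 * 2 * 2 * 2 * 2 = 64

Answer: 64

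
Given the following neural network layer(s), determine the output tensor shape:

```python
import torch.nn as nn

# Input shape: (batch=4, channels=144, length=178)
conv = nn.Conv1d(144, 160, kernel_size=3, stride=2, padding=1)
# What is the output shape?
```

Input: (4, 144, 178) -> Output: (4, 160, 89)

Answer: (4, 160, 89)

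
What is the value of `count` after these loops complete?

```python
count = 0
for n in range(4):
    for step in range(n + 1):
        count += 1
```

Triangle: 1 + 2 + ... + 4
`count` takes the values: 0 → 1 → 2 → 3 → 4 → 5 → 6 → 7 → 8 → 9 → 10

Answer: 10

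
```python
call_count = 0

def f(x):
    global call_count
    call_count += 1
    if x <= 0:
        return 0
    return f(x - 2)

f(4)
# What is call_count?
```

Linear recursion stepping by 2: 3 calls from x=4 down to ≤0.

Answer: 3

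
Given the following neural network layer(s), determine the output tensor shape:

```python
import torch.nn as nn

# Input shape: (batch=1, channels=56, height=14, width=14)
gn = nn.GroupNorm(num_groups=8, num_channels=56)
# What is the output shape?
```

Input: (1, 56, 14, 14) -> Output: (1, 56, 14, 14)

Answer: (1, 56, 14, 14)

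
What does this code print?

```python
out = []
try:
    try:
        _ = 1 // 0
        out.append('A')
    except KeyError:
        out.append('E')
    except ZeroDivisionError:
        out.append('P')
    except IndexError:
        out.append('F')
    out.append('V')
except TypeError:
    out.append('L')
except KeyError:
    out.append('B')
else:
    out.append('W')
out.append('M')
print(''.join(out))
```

Execution trace: 'P' (inner except ZeroDivisionError) → 'V' (try body, no exception) → 'W' (else) → 'M' (after the try/except). Output: PVWM

Answer: PVWM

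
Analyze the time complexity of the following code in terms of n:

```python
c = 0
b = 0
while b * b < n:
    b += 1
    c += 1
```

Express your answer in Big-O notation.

Each loop level contributes: √n. Multiplying the contributions gives O(√n).

Answer: O(√n)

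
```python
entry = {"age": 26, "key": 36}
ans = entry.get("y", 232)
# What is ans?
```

Trace:
`entry = {"age": 26, "key": 36}` → entry = {'age': 26, 'key': 36}
`ans = entry.get("y", 232)` → ans = 232
So ans = 232

Answer: 232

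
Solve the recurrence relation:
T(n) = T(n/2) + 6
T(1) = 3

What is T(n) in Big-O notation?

Each step divides n by 2 and adds 6. After log_2(n) steps we reach T(1)=3. So T(n) = 6·log_2(n) + 3 = O(log n).

Answer: O(log n)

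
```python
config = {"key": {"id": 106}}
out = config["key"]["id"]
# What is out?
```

Trace:
`config = {"key": {"id": 106}}` → config = {'key': {'id': 106}}
`out = config["key"]["id"]` → out = 106
So out = 106

Answer: 106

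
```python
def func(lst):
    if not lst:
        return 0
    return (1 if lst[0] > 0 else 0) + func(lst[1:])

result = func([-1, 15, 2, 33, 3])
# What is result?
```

Count of positive elements in [-1, 15, 2, 33, 3] = 4

Answer: 4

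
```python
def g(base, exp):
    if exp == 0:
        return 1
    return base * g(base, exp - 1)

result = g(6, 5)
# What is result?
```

g(6, 5) = 6 * 6 * 6 * 6 * 6 = 7776

Answer: 7776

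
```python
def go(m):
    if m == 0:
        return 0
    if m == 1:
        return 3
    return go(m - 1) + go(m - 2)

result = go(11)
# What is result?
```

Build up from base cases: go(0)=0, go(1)=3, go(2)=3, go(3)=6, go(4)=9, go(5)=15, go(6)=24, ..., go(11)=267

Answer: 267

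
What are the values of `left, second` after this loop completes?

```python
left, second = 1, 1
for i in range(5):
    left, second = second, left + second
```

Fibonacci: after 5 iterations
`left, second` takes the values: (1, 1) → (1, 2) → (2, 3) → (3, 5) → (5, 8) → (8, 13)

Answer: 8, 13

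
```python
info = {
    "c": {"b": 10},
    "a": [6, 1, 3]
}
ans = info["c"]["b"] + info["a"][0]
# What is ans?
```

Trace:
`info = { ...` → info = {'c': {'b': 10}, 'a': [6, 1, 3]}
`ans = info["c"]["b"] + info["a"][0]` → ans = 16
So ans = 16

Answer: 16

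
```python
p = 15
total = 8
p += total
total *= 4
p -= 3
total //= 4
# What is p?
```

Trace:
`p = 15` → p = 15
`total = 8` → total = 8
`p += total` → p = 23
`total *= 4` → total = 32
`p -= 3` → p = 20
`total //= 4` → total = 8
So p = 20

Answer: 20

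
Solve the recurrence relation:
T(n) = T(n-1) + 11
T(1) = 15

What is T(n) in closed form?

Unrolling: T(n) = T(1) + 11·(n-1) = 15 + 11(n-1) = 11n + 4.

Answer: T(n) = 11n + 4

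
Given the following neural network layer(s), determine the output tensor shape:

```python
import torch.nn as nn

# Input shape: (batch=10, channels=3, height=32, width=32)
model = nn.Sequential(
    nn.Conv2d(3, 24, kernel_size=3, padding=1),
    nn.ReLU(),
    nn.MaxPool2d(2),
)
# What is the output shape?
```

Input: (10, 3, 32, 32) -> after Conv2d: (10, 24, 32, 32) -> after ReLU: (10, 24, 32, 32) -> Output: (10, 24, 16, 16)

Answer: (10, 24, 16, 16)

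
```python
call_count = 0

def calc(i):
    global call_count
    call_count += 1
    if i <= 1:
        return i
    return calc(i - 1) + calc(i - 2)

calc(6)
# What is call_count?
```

Calls(i) = 1 + Calls(i-1) + Calls(i-2); Calls(0)=Calls(1)=1. For i=6 this gives 25.

Answer: 25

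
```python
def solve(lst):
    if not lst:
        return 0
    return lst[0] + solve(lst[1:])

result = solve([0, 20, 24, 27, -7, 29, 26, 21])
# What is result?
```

0 + 20 + 24 + 27 + (-7) + 29 + 26 + 21 + 0 = 140

Answer: 140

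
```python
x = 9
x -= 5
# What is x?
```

Trace:
`x = 9` → x = 9
`x -= 5` → x = 4
So x = 4

Answer: 4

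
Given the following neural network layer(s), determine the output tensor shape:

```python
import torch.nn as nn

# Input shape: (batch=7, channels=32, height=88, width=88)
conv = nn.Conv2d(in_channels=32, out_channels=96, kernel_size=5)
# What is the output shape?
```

Input: (7, 32, 88, 88) -> Output: (7, 96, 84, 84)

Answer: (7, 96, 84, 84)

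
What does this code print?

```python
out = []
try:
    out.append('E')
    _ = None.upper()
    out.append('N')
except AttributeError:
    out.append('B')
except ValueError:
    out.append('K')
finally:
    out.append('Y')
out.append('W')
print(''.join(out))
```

Execution trace: 'E' (try body) → 'B' (except AttributeError) → 'Y' (finally) → 'W' (after the try/except). Output: EBYW

Answer: EBYW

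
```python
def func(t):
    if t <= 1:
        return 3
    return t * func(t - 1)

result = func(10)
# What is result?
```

func(10) = 10 * 9 * 8 * 7 * 6 * 5 * 4 * 3 * 2 * 3 = 10886400

Answer: 10886400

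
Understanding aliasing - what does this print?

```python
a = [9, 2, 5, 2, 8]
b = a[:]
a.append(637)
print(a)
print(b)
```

Key concept: slice [:] creates copy.
Step by step:
`a = [9, 2, 5, 2, 8]` → a = [9, 2, 5, 2, 8]
`b = a[:]` → b = [9, 2, 5, 2, 8]
`a.append(637)` → a = [9, 2, 5, 2, 8, 637]
`print(a)` → prints [9, 2, 5, 2, 8, 637]
`print(b)` → prints [9, 2, 5, 2, 8]

Answer:
[9, 2, 5, 2, 8, 637]
[9, 2, 5, 2, 8]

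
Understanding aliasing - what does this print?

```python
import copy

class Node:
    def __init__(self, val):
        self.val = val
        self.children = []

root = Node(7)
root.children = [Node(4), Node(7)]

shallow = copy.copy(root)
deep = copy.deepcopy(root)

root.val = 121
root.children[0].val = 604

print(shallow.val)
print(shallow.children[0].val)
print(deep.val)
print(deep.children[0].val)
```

Key concept: deep copy with custom objects.
Step by step:
`root = Node(7)` → root = Node(val=7, children=[])
`root.children = [Node(4), Node(7)]` → root = Node(val=7, children=[Node(val=4, children=[]), Node(val=7, children=[])])
`shallow = copy.copy(root)` → shallow = Node(val=7, children=[Node(val=4, children=[]), Node(val=7, children=[])])
`deep = copy.deepcopy(root)` → deep = Node(val=7, children=[Node(val=4, children=[]), Node(val=7, children=[])])
`root.val = 121` → root = Node(val=121, children=[Node(val=4, children=[]), Node(val=7, children=[])])
`root.children[0].val = 604` → root = Node(val=121, children=[Node(val=604, children=[]), Node(val=7, children=[])]); shallow = Node(val=7, children=[Node(val=604, children=[]), Node(val=7, children=[])])
`print(shallow.val)` → prints 7
`print(shallow.children[0].val)` → prints 604
`print(deep.val)` → prints 7
`print(deep.children[0].val)` → prints 4

Answer:
7
604
7
4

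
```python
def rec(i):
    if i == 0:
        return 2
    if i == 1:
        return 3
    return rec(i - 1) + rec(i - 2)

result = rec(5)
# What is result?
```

Build up from base cases: rec(0)=2, rec(1)=3, rec(2)=5, rec(3)=8, rec(4)=13, rec(5)=21

Answer: 21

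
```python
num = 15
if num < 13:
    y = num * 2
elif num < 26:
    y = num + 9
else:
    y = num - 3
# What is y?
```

Trace:
`num = 15` → num = 15
`if num < 13: ...` → num < 13 is False, num < 26 is True → y = 24
So y = 24

Answer: 24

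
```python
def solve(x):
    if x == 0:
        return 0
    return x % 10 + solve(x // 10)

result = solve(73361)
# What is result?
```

Sum of digits of 73361: 1 + 6 + 3 + 3 + 7 = 20

Answer: 20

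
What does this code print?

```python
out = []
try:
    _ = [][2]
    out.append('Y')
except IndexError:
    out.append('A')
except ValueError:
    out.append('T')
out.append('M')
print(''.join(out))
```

Execution trace: 'A' (except IndexError) → 'M' (after the try/except). Output: AM

Answer: AM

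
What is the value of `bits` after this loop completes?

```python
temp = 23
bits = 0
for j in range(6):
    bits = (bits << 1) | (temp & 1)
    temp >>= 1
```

Reverse lowest 6 bits of 23
`bits` takes the values: 0 → 1 → 3 → 7 → 14 → 29 → 58

Answer: 58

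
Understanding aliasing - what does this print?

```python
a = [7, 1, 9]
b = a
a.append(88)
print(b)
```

Key concept: basic list aliasing.
Step by step:
`a = [7, 1, 9]` → a = [7, 1, 9]
`b = a` → b = [7, 1, 9] (same object as a)
`a.append(88)` → a = [7, 1, 9, 88] (same object as b); b = [7, 1, 9, 88] (same object as a)
`print(b)` → prints [7, 1, 9, 88]

Answer: [7, 1, 9, 88]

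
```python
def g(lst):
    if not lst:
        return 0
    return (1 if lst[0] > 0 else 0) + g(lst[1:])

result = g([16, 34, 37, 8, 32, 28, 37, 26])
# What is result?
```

Count of positive elements in [16, 34, 37, 8, 32, 28, 37, 26] = 8

Answer: 8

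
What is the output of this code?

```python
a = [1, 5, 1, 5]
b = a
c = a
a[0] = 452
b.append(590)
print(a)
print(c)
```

Key concept: multiple aliases.
Step by step:
`a = [1, 5, 1, 5]` → a = [1, 5, 1, 5]
`b = a` → b = [1, 5, 1, 5] (same object as a)
`c = a` → c = [1, 5, 1, 5] (same object as a, b)
`a[0] = 452` → a = [452, 5, 1, 5] (same object as b, c); b = [452, 5, 1, 5] (same object as a, c); c = [452, 5, 1, 5] (same object as a, b)
`b.append(590)` → a = [452, 5, 1, 5, 590] (same object as b, c); b = [452, 5, 1, 5, 590] (same object as a, c); c = [452, 5, 1, 5, 590] (same object as a, b)
`print(a)` → prints [452, 5, 1, 5, 590]
`print(c)` → prints [452, 5, 1, 5, 590]

Answer:
[452, 5, 1, 5, 590]
[452, 5, 1, 5, 590]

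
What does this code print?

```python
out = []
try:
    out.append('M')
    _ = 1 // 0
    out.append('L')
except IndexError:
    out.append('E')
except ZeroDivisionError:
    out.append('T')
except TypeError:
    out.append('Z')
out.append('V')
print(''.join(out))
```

Execution trace: 'M' (try body) → 'T' (except ZeroDivisionError) → 'V' (after the try/except). Output: MTV

Answer: MTV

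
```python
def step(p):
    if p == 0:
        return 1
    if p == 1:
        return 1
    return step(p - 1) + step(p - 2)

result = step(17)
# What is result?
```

Build up from base cases: step(0)=1, step(1)=1, step(2)=2, step(3)=3, step(4)=5, step(5)=8, step(6)=13, ..., step(17)=2584

Answer: 2584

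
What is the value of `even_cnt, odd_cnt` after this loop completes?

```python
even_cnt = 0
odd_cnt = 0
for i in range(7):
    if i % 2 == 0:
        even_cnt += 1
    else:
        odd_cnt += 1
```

Count evens and odds in range(7)
`even_cnt, odd_cnt` takes the values: (0, 0) → (1, 0) → (1, 1) → (2, 1) → (2, 2) → (3, 2) → (3, 3) → (4, 3)

Answer: 4, 3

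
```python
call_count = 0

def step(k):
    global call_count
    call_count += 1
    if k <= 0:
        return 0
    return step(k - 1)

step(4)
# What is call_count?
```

Linear recursion stepping by 1: 5 calls from k=4 down to ≤0.

Answer: 5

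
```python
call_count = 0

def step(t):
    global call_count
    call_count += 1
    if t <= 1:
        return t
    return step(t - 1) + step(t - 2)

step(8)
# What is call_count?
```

Calls(t) = 1 + Calls(t-1) + Calls(t-2); Calls(0)=Calls(1)=1. For t=8 this gives 67.

Answer: 67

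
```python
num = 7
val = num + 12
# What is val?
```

Trace:
`num = 7` → num = 7
`val = num + 12` → val = 19
So val = 19

Answer: 19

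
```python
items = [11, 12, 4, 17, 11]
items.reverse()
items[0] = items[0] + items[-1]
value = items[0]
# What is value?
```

Trace:
`items = [11, 12, 4, 17, 11]` → items = [11, 12, 4, 17, 11]
`items.reverse()` → items = [11, 17, 4, 12, 11]
`items[0] = items[0] + items[-1]` → items = [22, 17, 4, 12, 11]
`value = items[0]` → value = 22
So value = 22

Answer: 22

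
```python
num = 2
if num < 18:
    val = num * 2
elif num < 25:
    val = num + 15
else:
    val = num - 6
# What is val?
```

Trace:
`num = 2` → num = 2
`if num < 18: ...` → num < 18 is True → val = 4
So val = 4

Answer: 4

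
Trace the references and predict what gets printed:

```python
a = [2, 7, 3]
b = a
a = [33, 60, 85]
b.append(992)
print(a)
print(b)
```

Key concept: rebinding vs mutation: a is rebound to a new list, b still points at the original.
Step by step:
`a = [2, 7, 3]` → a = [2, 7, 3]
`b = a` → b = [2, 7, 3] (same object as a)
`a = [33, 60, 85]` → a = [33, 60, 85]
`b.append(992)` → b = [2, 7, 3, 992]
`print(a)` → prints [33, 60, 85]
`print(b)` → prints [2, 7, 3, 992]

Answer:
[33, 60, 85]
[2, 7, 3, 992]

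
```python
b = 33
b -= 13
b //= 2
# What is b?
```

Trace:
`b = 33` → b = 33
`b -= 13` → b = 20
`b //= 2` → b = 10
So b = 10

Answer: 10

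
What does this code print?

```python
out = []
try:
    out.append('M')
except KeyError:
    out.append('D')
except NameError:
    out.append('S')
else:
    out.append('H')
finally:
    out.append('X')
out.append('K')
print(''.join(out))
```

Execution trace: 'M' (try body, no exception) → 'H' (else) → 'X' (finally) → 'K' (after the try/except). Output: MHXK

Answer: MHXK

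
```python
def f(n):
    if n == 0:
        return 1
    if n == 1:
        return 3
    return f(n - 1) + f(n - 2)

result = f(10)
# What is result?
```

Build up from base cases: f(0)=1, f(1)=3, f(2)=4, f(3)=7, f(4)=11, f(5)=18, f(6)=29, ..., f(10)=199

Answer: 199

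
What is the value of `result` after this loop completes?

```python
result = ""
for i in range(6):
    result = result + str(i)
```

Concatenate digits 0 to 5
`result` takes the values: "" → "0" → "01" → "012" → "0123" → "01234" → "012345"

Answer: "012345"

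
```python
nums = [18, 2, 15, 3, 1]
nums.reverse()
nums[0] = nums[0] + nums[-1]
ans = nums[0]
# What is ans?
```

Trace:
`nums = [18, 2, 15, 3, 1]` → nums = [18, 2, 15, 3, 1]
`nums.reverse()` → nums = [1, 3, 15, 2, 18]
`nums[0] = nums[0] + nums[-1]` → nums = [19, 3, 15, 2, 18]
`ans = nums[0]` → ans = 19
So ans = 19

Answer: 19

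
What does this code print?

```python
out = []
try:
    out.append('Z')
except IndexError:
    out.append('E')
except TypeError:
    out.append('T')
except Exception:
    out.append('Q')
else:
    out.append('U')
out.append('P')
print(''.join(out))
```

Execution trace: 'Z' (try body, no exception) → 'U' (else) → 'P' (after the try/except). Output: ZUP

Answer: ZUP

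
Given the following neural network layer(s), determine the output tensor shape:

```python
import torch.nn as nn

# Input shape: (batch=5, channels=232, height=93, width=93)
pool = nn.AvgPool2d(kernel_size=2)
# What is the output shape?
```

Input: (5, 232, 93, 93) -> Output: (5, 232, 46, 46)

Answer: (5, 232, 46, 46)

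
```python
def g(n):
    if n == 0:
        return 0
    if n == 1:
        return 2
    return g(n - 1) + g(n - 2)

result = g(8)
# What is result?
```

Build up from base cases: g(0)=0, g(1)=2, g(2)=2, g(3)=4, g(4)=6, g(5)=10, g(6)=16, ..., g(8)=42

Answer: 42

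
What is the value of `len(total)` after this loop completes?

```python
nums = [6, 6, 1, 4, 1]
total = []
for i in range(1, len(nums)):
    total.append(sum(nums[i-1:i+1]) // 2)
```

Number of 2-element averages
`total` takes the values: [] → [6] → [6, 3] → [6, 3, 2] → [6, 3, 2, 2]
So `len(total)` = 4

Answer: 4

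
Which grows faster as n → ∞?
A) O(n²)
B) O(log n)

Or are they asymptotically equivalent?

O(n²) vs O(log n): Higher order terms dominate.

Answer: A) O(n²) grows faster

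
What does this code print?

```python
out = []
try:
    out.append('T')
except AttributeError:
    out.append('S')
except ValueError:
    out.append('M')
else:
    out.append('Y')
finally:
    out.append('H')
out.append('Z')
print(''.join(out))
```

Execution trace: 'T' (try body, no exception) → 'Y' (else) → 'H' (finally) → 'Z' (after the try/except). Output: TYHZ

Answer: TYHZ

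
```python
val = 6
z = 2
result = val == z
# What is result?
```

Trace:
`val = 6` → val = 6
`z = 2` → z = 2
`result = val == z` → result = False
So result = False

Answer: False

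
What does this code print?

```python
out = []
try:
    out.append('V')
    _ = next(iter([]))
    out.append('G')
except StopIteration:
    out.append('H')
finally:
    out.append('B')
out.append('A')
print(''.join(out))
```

Execution trace: 'V' (try body) → 'H' (except StopIteration) → 'B' (finally) → 'A' (after the try/except). Output: VHBA

Answer: VHBA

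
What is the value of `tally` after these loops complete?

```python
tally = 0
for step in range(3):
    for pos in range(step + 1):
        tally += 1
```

Triangle: 1 + 2 + ... + 3
`tally` takes the values: 0 → 1 → 2 → 3 → 4 → 5 → 6

Answer: 6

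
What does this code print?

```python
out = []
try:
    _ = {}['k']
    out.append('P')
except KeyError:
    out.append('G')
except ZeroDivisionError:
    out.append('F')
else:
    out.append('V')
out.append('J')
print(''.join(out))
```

Execution trace: 'G' (except KeyError) → 'J' (after the try/except). Output: GJ

Answer: GJ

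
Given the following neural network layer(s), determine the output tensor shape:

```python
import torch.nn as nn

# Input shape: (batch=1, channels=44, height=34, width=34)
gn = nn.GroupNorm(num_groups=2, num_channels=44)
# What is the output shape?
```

Input: (1, 44, 34, 34) -> Output: (1, 44, 34, 34)

Answer: (1, 44, 34, 34)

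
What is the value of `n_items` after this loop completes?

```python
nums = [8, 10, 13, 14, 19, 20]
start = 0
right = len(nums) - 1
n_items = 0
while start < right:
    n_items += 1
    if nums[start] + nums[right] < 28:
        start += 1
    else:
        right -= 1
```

Steps to find pair summing to 28
`n_items` takes the values: 0 → 1 → 2 → 3 → 4 → 5

Answer: 5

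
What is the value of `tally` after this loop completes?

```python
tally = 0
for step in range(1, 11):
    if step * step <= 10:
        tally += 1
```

Count numbers where step² ≤ 10
`tally` takes the values: 0 → 1 → 2 → 3

Answer: 3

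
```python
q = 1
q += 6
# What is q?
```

Trace:
`q = 1` → q = 1
`q += 6` → q = 7
So q = 7

Answer: 7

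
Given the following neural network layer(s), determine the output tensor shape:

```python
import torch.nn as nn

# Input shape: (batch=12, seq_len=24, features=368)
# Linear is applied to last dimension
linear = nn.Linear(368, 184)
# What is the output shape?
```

Input: (12, 24, 368) -> Output: (12, 24, 184)

Answer: (12, 24, 184)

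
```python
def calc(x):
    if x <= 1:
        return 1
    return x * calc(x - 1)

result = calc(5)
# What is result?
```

calc(5) = 5 * 4 * 3 * 2 * 1 = 120

Answer: 120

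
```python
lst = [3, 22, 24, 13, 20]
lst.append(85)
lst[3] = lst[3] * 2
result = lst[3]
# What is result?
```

Trace:
`lst = [3, 22, 24, 13, 20]` → lst = [3, 22, 24, 13, 20]
`lst.append(85)` → lst = [3, 22, 24, 13, 20, 85]
`lst[3] = lst[3] * 2` → lst = [3, 22, 24, 26, 20, 85]
`result = lst[3]` → result = 26
So result = 26

Answer: 26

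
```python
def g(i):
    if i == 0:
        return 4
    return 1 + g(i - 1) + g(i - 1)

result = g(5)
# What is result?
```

g(i) = 1 + 2·g(i-1), g(0)=4. Closed form: (4+1)·2^5 - 1 = 159.

Answer: 159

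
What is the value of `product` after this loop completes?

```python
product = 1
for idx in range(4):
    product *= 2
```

2^4 = 16
`product` takes the values: 1 → 2 → 4 → 8 → 16

Answer: 16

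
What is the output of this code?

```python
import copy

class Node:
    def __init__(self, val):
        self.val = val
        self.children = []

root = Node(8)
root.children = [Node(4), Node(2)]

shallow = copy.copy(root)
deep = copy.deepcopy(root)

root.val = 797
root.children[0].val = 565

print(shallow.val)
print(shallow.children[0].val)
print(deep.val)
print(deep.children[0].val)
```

Key concept: deep copy with custom objects.
Step by step:
`root = Node(8)` → root = Node(val=8, children=[])
`root.children = [Node(4), Node(2)]` → root = Node(val=8, children=[Node(val=4, children=[]), Node(val=2, children=[])])
`shallow = copy.copy(root)` → shallow = Node(val=8, children=[Node(val=4, children=[]), Node(val=2, children=[])])
`deep = copy.deepcopy(root)` → deep = Node(val=8, children=[Node(val=4, children=[]), Node(val=2, children=[])])
`root.val = 797` → root = Node(val=797, children=[Node(val=4, children=[]), Node(val=2, children=[])])
`root.children[0].val = 565` → root = Node(val=797, children=[Node(val=565, children=[]), Node(val=2, children=[])]); shallow = Node(val=8, children=[Node(val=565, children=[]), Node(val=2, children=[])])
`print(shallow.val)` → prints 8
`print(shallow.children[0].val)` → prints 565
`print(deep.val)` → prints 8
`print(deep.children[0].val)` → prints 4

Answer:
8
565
8
4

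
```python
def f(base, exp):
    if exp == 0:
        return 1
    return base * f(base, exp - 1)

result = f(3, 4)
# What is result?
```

f(3, 4) = 3 * 3 * 3 * 3 = 81

Answer: 81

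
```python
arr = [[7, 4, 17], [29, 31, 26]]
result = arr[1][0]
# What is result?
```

Trace:
`arr = [[7, 4, 17], [29, 31, 26]]` → arr = [[7, 4, 17], [29, 31, 26]]
`result = arr[1][0]` → result = 29
So result = 29

Answer: 29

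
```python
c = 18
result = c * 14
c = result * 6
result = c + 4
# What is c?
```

Trace:
`c = 18` → c = 18
`result = c * 14` → result = 252
`c = result * 6` → c = 1512
`result = c + 4` → result = 1516
So c = 1512

Answer: 1512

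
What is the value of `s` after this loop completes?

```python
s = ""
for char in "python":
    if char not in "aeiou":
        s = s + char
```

Remove vowels from 'python'
`s` takes the values: "" → "p" → "py" → "pyt" → "pyth" → "pythn"

Answer: "pythn"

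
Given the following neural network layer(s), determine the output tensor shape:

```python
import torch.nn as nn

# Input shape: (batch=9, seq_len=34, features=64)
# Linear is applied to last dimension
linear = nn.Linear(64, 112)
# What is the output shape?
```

Input: (9, 34, 64) -> Output: (9, 34, 112)

Answer: (9, 34, 112)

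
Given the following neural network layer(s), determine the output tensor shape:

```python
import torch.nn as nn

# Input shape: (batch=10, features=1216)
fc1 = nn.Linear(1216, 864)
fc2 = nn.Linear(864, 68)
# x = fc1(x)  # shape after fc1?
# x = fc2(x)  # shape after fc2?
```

Input: (10, 1216) -> after fc1: (10, 864) -> Output: (10, 68)

Answer: (10, 68)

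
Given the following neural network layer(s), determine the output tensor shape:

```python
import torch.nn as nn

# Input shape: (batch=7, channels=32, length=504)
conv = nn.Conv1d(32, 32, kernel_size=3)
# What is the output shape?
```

Input: (7, 32, 504) -> Output: (7, 32, 502)

Answer: (7, 32, 502)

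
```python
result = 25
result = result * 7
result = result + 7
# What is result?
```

Trace:
`result = 25` → result = 25
`result = result * 7` → result = 175
`result = result + 7` → result = 182
So result = 182

Answer: 182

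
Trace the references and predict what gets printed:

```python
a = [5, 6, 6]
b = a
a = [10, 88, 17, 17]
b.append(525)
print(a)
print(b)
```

Key concept: rebinding vs mutation: a is rebound to a new list, b still points at the original.
Step by step:
`a = [5, 6, 6]` → a = [5, 6, 6]
`b = a` → b = [5, 6, 6] (same object as a)
`a = [10, 88, 17, 17]` → a = [10, 88, 17, 17]
`b.append(525)` → b = [5, 6, 6, 525]
`print(a)` → prints [10, 88, 17, 17]
`print(b)` → prints [5, 6, 6, 525]

Answer:
[10, 88, 17, 17]
[5, 6, 6, 525]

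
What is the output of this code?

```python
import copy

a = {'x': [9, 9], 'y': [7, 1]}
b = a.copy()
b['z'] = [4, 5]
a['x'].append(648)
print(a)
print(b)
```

Key concept: shallow copy of dict with mutable values.
Step by step:
`a = {'x': [9, 9], 'y': [7, 1]}` → a = {'x': [9, 9], 'y': [7, 1]}
`b = a.copy()` → b = {'x': [9, 9], 'y': [7, 1]}
`b['z'] = [4, 5]` → b = {'x': [9, 9], 'y': [7, 1], 'z': [4, 5]}
`a['x'].append(648)` → a = {'x': [9, 9, 648], 'y': [7, 1]}; b = {'x': [9, 9, 648], 'y': [7, 1], 'z': [4, 5]}
`print(a)` → prints {'x': [9, 9, 648], 'y': [7, 1]}
`print(b)` → prints {'x': [9, 9, 648], 'y': [7, 1], 'z': [4, 5]}

Answer:
{'x': [9, 9, 648], 'y': [7, 1]}
{'x': [9, 9, 648], 'y': [7, 1], 'z': [4, 5]}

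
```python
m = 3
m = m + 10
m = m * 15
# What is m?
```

Trace:
`m = 3` → m = 3
`m = m + 10` → m = 13
`m = m * 15` → m = 195
So m = 195

Answer: 195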